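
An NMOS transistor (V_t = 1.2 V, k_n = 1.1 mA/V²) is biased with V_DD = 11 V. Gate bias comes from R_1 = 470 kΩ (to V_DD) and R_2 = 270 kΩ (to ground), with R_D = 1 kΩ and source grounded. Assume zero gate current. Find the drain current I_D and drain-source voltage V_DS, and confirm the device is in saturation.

V_G = V_DD·R_2/(R_1+R_2) = 11×270/740 = 4.01 V. With the source grounded, V_GS = V_G = 4.01 V.
Assume saturation: I_D = (k_n/2)(V_GS − V_t)² = (1.1/2)×(4.01 − 1.2)² = 0.55×2.81² = 4.35 mA.
V_DS = V_DD − I_D·R_D = 11 − 4.35×1 = 6.65 V.
Saturation requires V_DS ≥ V_GS − V_t = 2.81 V; 6.65 ≥ 2.81 ✓.

I_D ≈ 4.4 mA, V_DS ≈ 6.6 V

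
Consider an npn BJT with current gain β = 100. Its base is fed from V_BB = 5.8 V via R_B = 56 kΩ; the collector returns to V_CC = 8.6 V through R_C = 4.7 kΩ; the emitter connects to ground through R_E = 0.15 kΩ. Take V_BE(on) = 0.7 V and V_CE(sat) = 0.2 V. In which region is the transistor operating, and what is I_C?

saturation; I_C ≈ 1.7 mA

Assume active: I_B = (5.8 − 0.7)/(56 + 101×0.15) = 0.0717 mA, I_C = β·I_B = 7.17 mA.
Then V_CE = 8.6 − 7.17×4.7 − 7.24×0.15 = -26.2 V < 0.2 V — the active assumption fails.
Re-solve with V_CE = 0.2 V. KCL at the emitter: V_E/R_E = (V_BB−0.7−V_E)/R_B + (V_CC−0.2−V_E)/R_C, giving V_E = 0.272 V.
I_C = (V_CC − 0.2 − V_E)/R_C = (8.4 − 0.272)/4.7 = 1.73 mA.
Check: I_B = (5.1 − 0.272)/56 = 0.0862 mA, and β·I_B = 8.62 mA > I_C, confirming saturation.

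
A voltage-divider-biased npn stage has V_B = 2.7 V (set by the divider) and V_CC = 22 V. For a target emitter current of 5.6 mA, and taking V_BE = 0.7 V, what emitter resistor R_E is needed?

V_E = V_B − V_BE = 2.7 − 0.7 = 2 V.
R_E = V_E / I_E = 2 / 5.6 = 0.357 kΩ.

R_E ≈ 0.36 kΩ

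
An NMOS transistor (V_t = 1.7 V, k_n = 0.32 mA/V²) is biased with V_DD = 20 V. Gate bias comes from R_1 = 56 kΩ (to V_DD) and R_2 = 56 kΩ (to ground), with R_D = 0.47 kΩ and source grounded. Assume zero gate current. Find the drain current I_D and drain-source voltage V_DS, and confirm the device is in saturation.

I_D ≈ 11 mA, V_DS ≈ 15 V

V_G = V_DD·R_2/(R_1+R_2) = 20×56/112 = 10 V. With the source grounded, V_GS = V_G = 10 V.
Assume saturation: I_D = (k_n/2)(V_GS − V_t)² = (0.32/2)×(10 − 1.7)² = 0.16×8.3² = 11 mA.
V_DS = V_DD − I_D·R_D = 20 − 11×0.47 = 14.8 V.
Saturation requires V_DS ≥ V_GS − V_t = 8.3 V; 14.8 ≥ 8.3 ✓.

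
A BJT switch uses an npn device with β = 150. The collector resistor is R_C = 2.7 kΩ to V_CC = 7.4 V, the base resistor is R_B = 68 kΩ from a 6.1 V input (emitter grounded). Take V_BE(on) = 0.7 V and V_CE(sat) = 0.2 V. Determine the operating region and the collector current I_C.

Assume active: I_B = (6.1 − 0.7)/68 = 0.0794 mA, giving I_C = β·I_B = 11.9 mA.
But then V_CE = 7.4 − 11.9×2.7 = -24.8 V < V_CE(sat) = 0.2 V — impossible in the active region.
So the transistor is saturated. With V_CE = 0.2 V, I_C = (V_CC − 0.2)/R_C = 7.2/2.7 = 2.67 mA.
Check: β·I_B = 11.9 mA > I_C = 2.67 mA, confirming saturation.

saturation; I_C ≈ 2.7 mA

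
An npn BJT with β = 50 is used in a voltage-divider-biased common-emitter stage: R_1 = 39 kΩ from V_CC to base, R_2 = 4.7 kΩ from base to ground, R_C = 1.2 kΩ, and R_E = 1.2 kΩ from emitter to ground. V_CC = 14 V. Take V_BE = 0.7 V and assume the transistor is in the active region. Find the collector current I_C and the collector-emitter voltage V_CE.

I_C ≈ 0.62 mA, V_CE ≈ 13 V

Thevenize the base divider: V_Th = V_CC·R_2/(R_1+R_2) = 14×4.7/43.7 = 1.51 V, R_Th = R_1‖R_2 = 4.19 kΩ.
Base-emitter loop: V_Th = I_B·R_Th + V_BE + (β+1)I_B·R_E, so I_B = (1.51 − 0.7) / (4.19 + 51×1.2) = 0.0123 mA.
I_C = β·I_B = 50×0.0123 = 0.616 mA, and I_E = (β+1)I_B = 0.628 mA.
V_CE = V_CC − I_C·R_C − I_E·R_E = 14 − 0.616×1.2 − 0.628×1.2 = 12.5 V.
V_CE = 12.5 V > 0.2 V confirms active-region operation.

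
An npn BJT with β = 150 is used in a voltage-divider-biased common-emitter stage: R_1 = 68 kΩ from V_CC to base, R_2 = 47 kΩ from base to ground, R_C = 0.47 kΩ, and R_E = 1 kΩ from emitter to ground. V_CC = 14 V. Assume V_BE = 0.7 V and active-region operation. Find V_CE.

V_CE ≈ 7.8 V

Thevenize the base divider: V_Th = V_CC·R_2/(R_1+R_2) = 14×47/115 = 5.72 V, R_Th = R_1‖R_2 = 27.8 kΩ.
Base-emitter loop: V_Th = I_B·R_Th + V_BE + (β+1)I_B·R_E, so I_B = (5.72 − 0.7) / (27.8 + 151×1) = 0.0281 mA.
I_C = β·I_B = 150×0.0281 = 4.21 mA, and I_E = (β+1)I_B = 4.24 mA.
V_CE = V_CC − I_C·R_C − I_E·R_E = 14 − 4.21×0.47 − 4.24×1 = 7.78 V.
V_CE = 7.78 V > 0.2 V confirms active-region operation.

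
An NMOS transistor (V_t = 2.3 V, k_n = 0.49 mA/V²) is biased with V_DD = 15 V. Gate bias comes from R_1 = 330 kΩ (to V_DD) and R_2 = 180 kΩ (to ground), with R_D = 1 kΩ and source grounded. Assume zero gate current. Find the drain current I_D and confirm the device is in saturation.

V_G = V_DD·R_2/(R_1+R_2) = 15×180/510 = 5.29 V. With the source grounded, V_GS = V_G = 5.29 V.
Assume saturation: I_D = (k_n/2)(V_GS − V_t)² = (0.49/2)×(5.29 − 2.3)² = 0.245×2.99² = 2.2 mA.
V_DS = V_DD − I_D·R_D = 15 − 2.2×1 = 12.8 V.
Saturation requires V_DS ≥ V_GS − V_t = 2.99 V; 12.8 ≥ 2.99 ✓.

I_D ≈ 2.2 mA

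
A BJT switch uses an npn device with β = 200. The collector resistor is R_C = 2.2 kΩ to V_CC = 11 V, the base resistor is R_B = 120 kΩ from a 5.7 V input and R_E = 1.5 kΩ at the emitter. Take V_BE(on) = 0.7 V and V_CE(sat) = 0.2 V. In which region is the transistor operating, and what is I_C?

Assume active. Base-emitter loop: I_B = (V_BB − V_BE)/(R_B + (β+1)R_E) = (5.7 − 0.7)/(120 + 201×1.5) = 0.0119 mA.
I_C = β·I_B = 200×0.0119 = 2.37 mA.
V_CE = V_CC − I_C·R_C − I_E·R_E = 11 − 2.37×2.2 − 2.38×1.5 = 2.2 V > V_CE(sat), so the active-region assumption holds.

active; I_C ≈ 2.4 mA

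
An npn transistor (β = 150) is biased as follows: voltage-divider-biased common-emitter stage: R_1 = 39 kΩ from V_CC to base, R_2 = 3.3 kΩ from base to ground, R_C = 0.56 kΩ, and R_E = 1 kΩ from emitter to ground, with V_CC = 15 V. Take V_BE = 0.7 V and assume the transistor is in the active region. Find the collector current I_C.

I_C ≈ 0.46 mA

Thevenize the base divider: V_Th = V_CC·R_2/(R_1+R_2) = 15×3.3/42.3 = 1.17 V, R_Th = R_1‖R_2 = 3.04 kΩ.
Base-emitter loop: V_Th = I_B·R_Th + V_BE + (β+1)I_B·R_E, so I_B = (1.17 − 0.7) / (3.04 + 151×1) = 0.00305 mA.
I_C = β·I_B = 150×0.00305 = 0.458 mA, and I_E = (β+1)I_B = 0.461 mA.
V_CE = V_CC − I_C·R_C − I_E·R_E = 15 − 0.458×0.56 − 0.461×1 = 14.3 V.
V_CE = 14.3 V > 0.2 V confirms active-region operation.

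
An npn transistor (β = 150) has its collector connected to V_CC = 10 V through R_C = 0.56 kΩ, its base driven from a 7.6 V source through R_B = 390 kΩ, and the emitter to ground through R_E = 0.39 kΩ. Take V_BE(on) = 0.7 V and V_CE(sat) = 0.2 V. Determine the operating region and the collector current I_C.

active; I_C ≈ 2.3 mA

Assume active. Base-emitter loop: I_B = (V_BB − V_BE)/(R_B + (β+1)R_E) = (7.6 − 0.7)/(390 + 151×0.39) = 0.0154 mA.
I_C = β·I_B = 150×0.0154 = 2.31 mA.
V_CE = V_CC − I_C·R_C − I_E·R_E = 10 − 2.31×0.56 − 2.32×0.39 = 7.8 V > V_CE(sat), so the active-region assumption holds.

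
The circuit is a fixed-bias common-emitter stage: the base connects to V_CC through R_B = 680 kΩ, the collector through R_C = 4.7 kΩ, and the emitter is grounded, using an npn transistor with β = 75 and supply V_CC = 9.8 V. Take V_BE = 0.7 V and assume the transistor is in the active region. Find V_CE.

Base loop: V_CC = I_B·R_B + V_BE, so I_B = (9.8 − 0.7)/680 kΩ = 0.0134 mA.
In the active region I_C = β·I_B = 75 × 0.0134 = 1 mA.
Collector loop: V_CE = V_CC − I_C·R_C = 9.8 − 1×4.7 = 5.08 V.
Since V_CE = 5.08 V > V_CE(sat) ≈ 0.2 V, the transistor is in the active region as assumed.

V_CE ≈ 5.1 V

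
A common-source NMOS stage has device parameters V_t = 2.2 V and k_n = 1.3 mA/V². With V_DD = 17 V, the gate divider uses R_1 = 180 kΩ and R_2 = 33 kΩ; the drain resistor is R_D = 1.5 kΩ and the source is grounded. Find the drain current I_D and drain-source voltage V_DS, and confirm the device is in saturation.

V_G = V_DD·R_2/(R_1+R_2) = 17×33/213 = 2.63 V. With the source grounded, V_GS = V_G = 2.63 V.
Assume saturation: I_D = (k_n/2)(V_GS − V_t)² = (1.3/2)×(2.63 − 2.2)² = 0.65×0.434² = 0.122 mA.
V_DS = V_DD − I_D·R_D = 17 − 0.122×1.5 = 16.8 V.
Saturation requires V_DS ≥ V_GS − V_t = 0.434 V; 16.8 ≥ 0.434 ✓.

I_D ≈ 0.12 mA, V_DS ≈ 17 V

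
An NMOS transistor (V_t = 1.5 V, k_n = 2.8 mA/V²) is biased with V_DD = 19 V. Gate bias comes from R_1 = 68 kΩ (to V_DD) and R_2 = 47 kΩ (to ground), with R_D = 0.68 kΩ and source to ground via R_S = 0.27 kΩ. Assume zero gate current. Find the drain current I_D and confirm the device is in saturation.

V_G = V_DD·R_2/(R_1+R_2) = 19×47/115 = 7.77 V.
Assume saturation: I_D = (k_n/2)(V_GS − V_t)² with V_GS = V_G − I_D·R_S = 7.77 − 0.27·I_D.
Substituting gives 0.102·I_D² − 5.74·I_D + 55 = 0, with roots I_D = 12.2 or 44 mA.
The root I_D = 44 mA gives V_GS = -4.1 V ≤ V_t, so take I_D = 12.2 mA.
Then V_GS = 4.46 V and V_DS = V_DD − I_D(R_D+R_S) = 19 − 12.2×0.95 = 7.36 V.
Saturation requires V_DS ≥ V_GS − V_t = 2.96 V; 7.36 ≥ 2.96 ✓.

I_D ≈ 12 mA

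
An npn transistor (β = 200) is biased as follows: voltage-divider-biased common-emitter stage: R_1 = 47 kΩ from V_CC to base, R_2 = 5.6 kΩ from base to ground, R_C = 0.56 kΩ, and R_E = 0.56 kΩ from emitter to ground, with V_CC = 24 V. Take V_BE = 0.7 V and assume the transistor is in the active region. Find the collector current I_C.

Thevenize the base divider: V_Th = V_CC·R_2/(R_1+R_2) = 24×5.6/52.6 = 2.56 V, R_Th = R_1‖R_2 = 5 kΩ.
Base-emitter loop: V_Th = I_B·R_Th + V_BE + (β+1)I_B·R_E, so I_B = (2.56 − 0.7) / (5 + 201×0.56) = 0.0158 mA.
I_C = β·I_B = 200×0.0158 = 3.16 mA, and I_E = (β+1)I_B = 3.17 mA.
V_CE = V_CC − I_C·R_C − I_E·R_E = 24 − 3.16×0.56 − 3.17×0.56 = 20.5 V.
V_CE = 20.5 V > 0.2 V confirms active-region operation.

I_C ≈ 3.2 mA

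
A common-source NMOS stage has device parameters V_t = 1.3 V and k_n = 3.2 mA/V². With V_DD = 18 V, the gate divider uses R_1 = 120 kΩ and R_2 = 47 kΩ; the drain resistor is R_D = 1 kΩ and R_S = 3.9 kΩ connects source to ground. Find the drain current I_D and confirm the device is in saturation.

I_D ≈ 0.79 mA

V_G = V_DD·R_2/(R_1+R_2) = 18×47/167 = 5.07 V.
Assume saturation: I_D = (k_n/2)(V_GS − V_t)² with V_GS = V_G − I_D·R_S = 5.07 − 3.9·I_D.
Substituting gives 24.3·I_D² − 48·I_D + 22.7 = 0, with roots I_D = 0.786 or 1.19 mA.
The root I_D = 1.19 mA gives V_GS = 0.439 V ≤ V_t, so take I_D = 0.786 mA.
Then V_GS = 2 V and V_DS = V_DD − I_D(R_D+R_S) = 18 − 0.786×4.9 = 14.1 V.
Saturation requires V_DS ≥ V_GS − V_t = 0.701 V; 14.1 ≥ 0.701 ✓.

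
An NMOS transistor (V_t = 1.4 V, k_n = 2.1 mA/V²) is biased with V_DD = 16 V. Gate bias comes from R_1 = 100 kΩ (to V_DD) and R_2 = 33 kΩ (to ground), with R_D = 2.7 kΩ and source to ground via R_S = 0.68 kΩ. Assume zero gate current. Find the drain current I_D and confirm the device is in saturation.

I_D ≈ 1.8 mA

V_G = V_DD·R_2/(R_1+R_2) = 16×33/133 = 3.97 V.
Assume saturation: I_D = (k_n/2)(V_GS − V_t)² with V_GS = V_G − I_D·R_S = 3.97 − 0.68·I_D.
Substituting gives 0.486·I_D² − 4.67·I_D + 6.93 = 0, with roots I_D = 1.84 or 7.78 mA.
The root I_D = 7.78 mA gives V_GS = -1.32 V ≤ V_t, so take I_D = 1.84 mA.
Then V_GS = 2.72 V and V_DS = V_DD − I_D(R_D+R_S) = 16 − 1.84×3.38 = 9.8 V.
Saturation requires V_DS ≥ V_GS − V_t = 1.32 V; 9.8 ≥ 1.32 ✓.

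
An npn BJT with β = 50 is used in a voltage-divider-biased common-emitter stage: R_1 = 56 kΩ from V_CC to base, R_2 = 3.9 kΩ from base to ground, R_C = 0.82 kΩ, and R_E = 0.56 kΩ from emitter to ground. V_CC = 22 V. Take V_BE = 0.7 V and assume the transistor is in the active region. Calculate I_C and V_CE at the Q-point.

I_C ≈ 1.1 mA, V_CE ≈ 20 V

Thevenize the base divider: V_Th = V_CC·R_2/(R_1+R_2) = 22×3.9/59.9 = 1.43 V, R_Th = R_1‖R_2 = 3.65 kΩ.
Base-emitter loop: V_Th = I_B·R_Th + V_BE + (β+1)I_B·R_E, so I_B = (1.43 − 0.7) / (3.65 + 51×0.56) = 0.0227 mA.
I_C = β·I_B = 50×0.0227 = 1.14 mA, and I_E = (β+1)I_B = 1.16 mA.
V_CE = V_CC − I_C·R_C − I_E·R_E = 22 − 1.14×0.82 − 1.16×0.56 = 20.4 V.
V_CE = 20.4 V > 0.2 V confirms active-region operation.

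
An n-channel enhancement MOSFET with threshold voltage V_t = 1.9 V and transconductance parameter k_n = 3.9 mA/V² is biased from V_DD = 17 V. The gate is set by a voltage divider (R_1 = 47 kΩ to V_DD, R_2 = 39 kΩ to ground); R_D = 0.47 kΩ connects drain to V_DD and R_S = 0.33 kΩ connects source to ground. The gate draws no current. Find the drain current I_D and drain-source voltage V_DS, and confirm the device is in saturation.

I_D ≈ 11 mA, V_DS ≈ 8.6 V

V_G = V_DD·R_2/(R_1+R_2) = 17×39/86 = 7.71 V.
Assume saturation: I_D = (k_n/2)(V_GS − V_t)² with V_GS = V_G − I_D·R_S = 7.71 − 0.33·I_D.
Substituting gives 0.212·I_D² − 8.48·I_D + 65.8 = 0, with roots I_D = 10.6 or 29.4 mA.
The root I_D = 29.4 mA gives V_GS = -1.98 V ≤ V_t, so take I_D = 10.6 mA.
Then V_GS = 4.23 V and V_DS = V_DD − I_D(R_D+R_S) = 17 − 10.6×0.8 = 8.56 V.
Saturation requires V_DS ≥ V_GS − V_t = 2.33 V; 8.56 ≥ 2.33 ✓.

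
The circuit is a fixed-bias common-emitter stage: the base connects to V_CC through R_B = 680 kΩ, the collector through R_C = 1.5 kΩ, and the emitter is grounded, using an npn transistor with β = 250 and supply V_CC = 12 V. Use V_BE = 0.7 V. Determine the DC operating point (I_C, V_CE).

I_C ≈ 4.2 mA, V_CE ≈ 5.8 V

Base loop: V_CC = I_B·R_B + V_BE, so I_B = (12 − 0.7)/680 kΩ = 0.0166 mA.
In the active region I_C = β·I_B = 250 × 0.0166 = 4.15 mA.
Collector loop: V_CE = V_CC − I_C·R_C = 12 − 4.15×1.5 = 5.77 V.
Since V_CE = 5.77 V > V_CE(sat) ≈ 0.2 V, the transistor is in the active region as assumed.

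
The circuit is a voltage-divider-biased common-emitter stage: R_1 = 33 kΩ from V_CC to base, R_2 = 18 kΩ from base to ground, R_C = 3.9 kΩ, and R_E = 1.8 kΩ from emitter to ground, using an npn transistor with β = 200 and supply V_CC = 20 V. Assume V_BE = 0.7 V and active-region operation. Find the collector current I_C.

Thevenize the base divider: V_Th = V_CC·R_2/(R_1+R_2) = 20×18/51 = 7.06 V, R_Th = R_1‖R_2 = 11.6 kΩ.
Base-emitter loop: V_Th = I_B·R_Th + V_BE + (β+1)I_B·R_E, so I_B = (7.06 − 0.7) / (11.6 + 201×1.8) = 0.017 mA.
I_C = β·I_B = 200×0.017 = 3.41 mA, and I_E = (β+1)I_B = 3.42 mA.
V_CE = V_CC − I_C·R_C − I_E·R_E = 20 − 3.41×3.9 − 3.42×1.8 = 0.558 V.
V_CE = 0.558 V > 0.2 V confirms active-region operation.

I_C ≈ 3.4 mA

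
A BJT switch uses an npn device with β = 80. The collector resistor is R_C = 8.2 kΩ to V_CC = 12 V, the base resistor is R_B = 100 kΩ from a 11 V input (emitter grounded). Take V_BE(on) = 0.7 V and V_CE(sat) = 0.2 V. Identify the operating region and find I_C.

saturation; I_C ≈ 1.4 mA

Assume active: I_B = (11 − 0.7)/100 = 0.103 mA, giving I_C = β·I_B = 8.24 mA.
But then V_CE = 12 − 8.24×8.2 = -55.6 V < V_CE(sat) = 0.2 V — impossible in the active region.
So the transistor is saturated. With V_CE = 0.2 V, I_C = (V_CC − 0.2)/R_C = 11.8/8.2 = 1.44 mA.
Check: β·I_B = 8.24 mA > I_C = 1.44 mA, confirming saturation.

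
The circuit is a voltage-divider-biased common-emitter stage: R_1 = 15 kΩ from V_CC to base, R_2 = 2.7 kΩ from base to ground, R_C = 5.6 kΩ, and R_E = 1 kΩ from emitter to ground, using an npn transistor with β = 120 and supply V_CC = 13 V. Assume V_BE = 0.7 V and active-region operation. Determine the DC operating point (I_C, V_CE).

Thevenize the base divider: V_Th = V_CC·R_2/(R_1+R_2) = 13×2.7/17.7 = 1.98 V, R_Th = R_1‖R_2 = 2.29 kΩ.
Base-emitter loop: V_Th = I_B·R_Th + V_BE + (β+1)I_B·R_E, so I_B = (1.98 − 0.7) / (2.29 + 121×1) = 0.0104 mA.
I_C = β·I_B = 120×0.0104 = 1.25 mA, and I_E = (β+1)I_B = 1.26 mA.
V_CE = V_CC − I_C·R_C − I_E·R_E = 13 − 1.25×5.6 − 1.26×1 = 4.75 V.
V_CE = 4.75 V > 0.2 V confirms active-region operation.

I_C ≈ 1.2 mA, V_CE ≈ 4.7 V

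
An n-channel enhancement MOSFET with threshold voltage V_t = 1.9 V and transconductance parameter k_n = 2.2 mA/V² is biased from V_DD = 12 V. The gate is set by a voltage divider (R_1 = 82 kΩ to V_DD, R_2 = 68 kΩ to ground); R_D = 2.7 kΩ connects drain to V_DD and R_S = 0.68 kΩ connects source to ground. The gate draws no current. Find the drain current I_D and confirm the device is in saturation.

V_G = V_DD·R_2/(R_1+R_2) = 12×68/150 = 5.44 V.
Assume saturation: I_D = (k_n/2)(V_GS − V_t)² with V_GS = V_G − I_D·R_S = 5.44 − 0.68·I_D.
Substituting gives 0.509·I_D² − 6.3·I_D + 13.8 = 0, with roots I_D = 2.84 or 9.54 mA.
The root I_D = 9.54 mA gives V_GS = -1.04 V ≤ V_t, so take I_D = 2.84 mA.
Then V_GS = 3.51 V and V_DS = V_DD − I_D(R_D+R_S) = 12 − 2.84×3.38 = 2.39 V.
Saturation requires V_DS ≥ V_GS − V_t = 1.61 V; 2.39 ≥ 1.61 ✓.

I_D ≈ 2.8 mA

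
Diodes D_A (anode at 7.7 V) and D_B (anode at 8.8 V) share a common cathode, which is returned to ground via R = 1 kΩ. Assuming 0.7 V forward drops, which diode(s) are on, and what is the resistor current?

Assume both conduct. Then node N would need to be at both 7.7−0.7 = 7 V and 8.8−0.7 = 8.1 V, which is impossible.
Assume only D_B conducts: V_N = 8.8 − 0.7 = 8.1 V, so I_R = 8.1/1 = 8.1 mA.
Check D_A: its anode-to-cathode voltage is 7.7 − 8.1 = -0.4 V < 0.7 V, so it is off. The assumption is consistent.

Only D_B conducts; I_R ≈ 8.1 mA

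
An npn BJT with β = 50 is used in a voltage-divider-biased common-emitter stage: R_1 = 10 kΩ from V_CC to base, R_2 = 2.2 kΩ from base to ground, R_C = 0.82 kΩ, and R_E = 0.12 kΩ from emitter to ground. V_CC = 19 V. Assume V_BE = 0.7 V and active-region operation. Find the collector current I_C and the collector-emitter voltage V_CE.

Thevenize the base divider: V_Th = V_CC·R_2/(R_1+R_2) = 19×2.2/12.2 = 3.43 V, R_Th = R_1‖R_2 = 1.8 kΩ.
Base-emitter loop: V_Th = I_B·R_Th + V_BE + (β+1)I_B·R_E, so I_B = (3.43 − 0.7) / (1.8 + 51×0.12) = 0.344 mA.
I_C = β·I_B = 50×0.344 = 17.2 mA, and I_E = (β+1)I_B = 17.5 mA.
V_CE = V_CC − I_C·R_C − I_E·R_E = 19 − 17.2×0.82 − 17.5×0.12 = 2.79 V.
V_CE = 2.79 V > 0.2 V confirms active-region operation.

I_C ≈ 17 mA, V_CE ≈ 2.8 V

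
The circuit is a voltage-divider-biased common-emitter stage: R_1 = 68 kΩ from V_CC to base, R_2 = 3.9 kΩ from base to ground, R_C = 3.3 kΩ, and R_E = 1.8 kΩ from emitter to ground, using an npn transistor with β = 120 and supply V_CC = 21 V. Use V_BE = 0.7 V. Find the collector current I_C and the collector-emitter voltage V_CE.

Thevenize the base divider: V_Th = V_CC·R_2/(R_1+R_2) = 21×3.9/71.9 = 1.14 V, R_Th = R_1‖R_2 = 3.69 kΩ.
Base-emitter loop: V_Th = I_B·R_Th + V_BE + (β+1)I_B·R_E, so I_B = (1.14 − 0.7) / (3.69 + 121×1.8) = 0.00198 mA.
I_C = β·I_B = 120×0.00198 = 0.238 mA, and I_E = (β+1)I_B = 0.24 mA.
V_CE = V_CC − I_C·R_C − I_E·R_E = 21 − 0.238×3.3 − 0.24×1.8 = 19.8 V.
V_CE = 19.8 V > 0.2 V confirms active-region operation.

I_C ≈ 0.24 mA, V_CE ≈ 20 V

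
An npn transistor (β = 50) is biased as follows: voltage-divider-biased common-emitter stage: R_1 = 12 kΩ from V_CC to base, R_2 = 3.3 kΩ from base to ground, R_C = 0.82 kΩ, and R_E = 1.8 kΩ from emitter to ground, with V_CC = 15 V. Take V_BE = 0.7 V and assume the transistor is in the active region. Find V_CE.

Thevenize the base divider: V_Th = V_CC·R_2/(R_1+R_2) = 15×3.3/15.3 = 3.24 V, R_Th = R_1‖R_2 = 2.59 kΩ.
Base-emitter loop: V_Th = I_B·R_Th + V_BE + (β+1)I_B·R_E, so I_B = (3.24 − 0.7) / (2.59 + 51×1.8) = 0.0269 mA.
I_C = β·I_B = 50×0.0269 = 1.34 mA, and I_E = (β+1)I_B = 1.37 mA.
V_CE = V_CC − I_C·R_C − I_E·R_E = 15 − 1.34×0.82 − 1.37×1.8 = 11.4 V.
V_CE = 11.4 V > 0.2 V confirms active-region operation.

V_CE ≈ 11 V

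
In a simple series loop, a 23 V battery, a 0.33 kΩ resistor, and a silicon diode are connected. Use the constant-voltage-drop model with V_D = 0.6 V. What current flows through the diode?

KVL around the loop: 23 = V_D + I·R = 0.6 + I × 0.33 kΩ.
So I = (23 − 0.6) / 0.33 kΩ = 22.4 / 0.33 = 67.9 mA.

I ≈ 68 mA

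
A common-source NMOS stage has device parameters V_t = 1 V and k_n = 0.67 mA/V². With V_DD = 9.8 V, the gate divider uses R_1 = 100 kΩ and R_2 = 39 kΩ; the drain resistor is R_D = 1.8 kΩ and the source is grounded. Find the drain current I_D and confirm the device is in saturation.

I_D ≈ 1 mA

V_G = V_DD·R_2/(R_1+R_2) = 9.8×39/139 = 2.75 V. With the source grounded, V_GS = V_G = 2.75 V.
Assume saturation: I_D = (k_n/2)(V_GS − V_t)² = (0.67/2)×(2.75 − 1)² = 0.335×1.75² = 1.03 mA.
V_DS = V_DD − I_D·R_D = 9.8 − 1.03×1.8 = 7.95 V.
Saturation requires V_DS ≥ V_GS − V_t = 1.75 V; 7.95 ≥ 1.75 ✓.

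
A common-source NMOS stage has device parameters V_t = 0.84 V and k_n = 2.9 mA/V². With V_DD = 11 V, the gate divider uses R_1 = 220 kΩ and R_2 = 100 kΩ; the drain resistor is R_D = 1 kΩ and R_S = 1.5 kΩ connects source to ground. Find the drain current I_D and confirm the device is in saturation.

I_D ≈ 1.1 mA

V_G = V_DD·R_2/(R_1+R_2) = 11×100/320 = 3.44 V.
Assume saturation: I_D = (k_n/2)(V_GS − V_t)² with V_GS = V_G − I_D·R_S = 3.44 − 1.5·I_D.
Substituting gives 3.26·I_D² − 12.3·I_D + 9.78 = 0, with roots I_D = 1.14 or 2.63 mA.
The root I_D = 2.63 mA gives V_GS = -0.507 V ≤ V_t, so take I_D = 1.14 mA.
Then V_GS = 1.73 V and V_DS = V_DD − I_D(R_D+R_S) = 11 − 1.14×2.5 = 8.15 V.
Saturation requires V_DS ≥ V_GS − V_t = 0.887 V; 8.15 ≥ 0.887 ✓.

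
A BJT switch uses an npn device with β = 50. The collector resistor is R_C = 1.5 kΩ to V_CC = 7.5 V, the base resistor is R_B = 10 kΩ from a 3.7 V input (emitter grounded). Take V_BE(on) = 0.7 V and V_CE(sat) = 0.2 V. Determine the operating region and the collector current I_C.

saturation; I_C ≈ 4.9 mA

Assume active: I_B = (3.7 − 0.7)/10 = 0.3 mA, giving I_C = β·I_B = 15 mA.
But then V_CE = 7.5 − 15×1.5 = -15 V < V_CE(sat) = 0.2 V — impossible in the active region.
So the transistor is saturated. With V_CE = 0.2 V, I_C = (V_CC − 0.2)/R_C = 7.3/1.5 = 4.87 mA.
Check: β·I_B = 15 mA > I_C = 4.87 mA, confirming saturation.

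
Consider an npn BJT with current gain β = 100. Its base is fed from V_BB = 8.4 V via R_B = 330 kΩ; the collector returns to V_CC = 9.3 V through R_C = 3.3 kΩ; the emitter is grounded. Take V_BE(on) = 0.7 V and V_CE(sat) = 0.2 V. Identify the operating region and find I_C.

Assume active. Base-emitter loop: I_B = (V_BB − V_BE)/R_B = (8.4 − 0.7)/330 = 0.0233 mA.
I_C = β·I_B = 100×0.0233 = 2.33 mA.
V_CE = V_CC − I_C·R_C = 9.3 − 2.33×3.3 = 1.6 V > V_CE(sat), so the active-region assumption holds.

active; I_C ≈ 2.3 mA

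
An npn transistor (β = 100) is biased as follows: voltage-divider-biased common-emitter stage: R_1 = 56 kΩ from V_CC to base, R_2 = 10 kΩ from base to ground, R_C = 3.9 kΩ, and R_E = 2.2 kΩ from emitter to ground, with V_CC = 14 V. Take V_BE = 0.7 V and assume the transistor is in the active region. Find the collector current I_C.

I_C ≈ 0.62 mA

Thevenize the base divider: V_Th = V_CC·R_2/(R_1+R_2) = 14×10/66 = 2.12 V, R_Th = R_1‖R_2 = 8.48 kΩ.
Base-emitter loop: V_Th = I_B·R_Th + V_BE + (β+1)I_B·R_E, so I_B = (2.12 − 0.7) / (8.48 + 101×2.2) = 0.00616 mA.
I_C = β·I_B = 100×0.00616 = 0.616 mA, and I_E = (β+1)I_B = 0.622 mA.
V_CE = V_CC − I_C·R_C − I_E·R_E = 14 − 0.616×3.9 − 0.622×2.2 = 10.2 V.
V_CE = 10.2 V > 0.2 V confirms active-region operation.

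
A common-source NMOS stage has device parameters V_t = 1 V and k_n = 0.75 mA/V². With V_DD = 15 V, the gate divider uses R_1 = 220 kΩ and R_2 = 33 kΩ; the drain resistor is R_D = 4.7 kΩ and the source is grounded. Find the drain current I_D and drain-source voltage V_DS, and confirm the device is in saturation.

I_D ≈ 0.34 mA, V_DS ≈ 13 V

V_G = V_DD·R_2/(R_1+R_2) = 15×33/253 = 1.96 V. With the source grounded, V_GS = V_G = 1.96 V.
Assume saturation: I_D = (k_n/2)(V_GS − V_t)² = (0.75/2)×(1.96 − 1)² = 0.375×0.957² = 0.343 mA.
V_DS = V_DD − I_D·R_D = 15 − 0.343×4.7 = 13.4 V.
Saturation requires V_DS ≥ V_GS − V_t = 0.957 V; 13.4 ≥ 0.957 ✓.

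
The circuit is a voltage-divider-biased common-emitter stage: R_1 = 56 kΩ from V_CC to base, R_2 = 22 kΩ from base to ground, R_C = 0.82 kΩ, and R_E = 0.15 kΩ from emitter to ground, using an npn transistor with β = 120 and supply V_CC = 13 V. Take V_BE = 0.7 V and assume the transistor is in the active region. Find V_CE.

V_CE ≈ 2.8 V

Thevenize the base divider: V_Th = V_CC·R_2/(R_1+R_2) = 13×22/78 = 3.67 V, R_Th = R_1‖R_2 = 15.8 kΩ.
Base-emitter loop: V_Th = I_B·R_Th + V_BE + (β+1)I_B·R_E, so I_B = (3.67 − 0.7) / (15.8 + 121×0.15) = 0.0874 mA.
I_C = β·I_B = 120×0.0874 = 10.5 mA, and I_E = (β+1)I_B = 10.6 mA.
V_CE = V_CC − I_C·R_C − I_E·R_E = 13 − 10.5×0.82 − 10.6×0.15 = 2.81 V.
V_CE = 2.81 V > 0.2 V confirms active-region operation.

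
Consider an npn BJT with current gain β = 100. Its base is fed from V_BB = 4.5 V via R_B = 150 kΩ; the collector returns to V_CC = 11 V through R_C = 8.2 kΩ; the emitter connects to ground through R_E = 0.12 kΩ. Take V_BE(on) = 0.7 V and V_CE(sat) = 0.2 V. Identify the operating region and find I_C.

saturation; I_C ≈ 1.3 mA

Assume active: I_B = (4.5 − 0.7)/(150 + 101×0.12) = 0.0234 mA, I_C = β·I_B = 2.34 mA.
Then V_CE = 11 − 2.34×8.2 − 2.37×0.12 = -8.5 V < 0.2 V — the active assumption fails.
Re-solve with V_CE = 0.2 V. KCL at the emitter: V_E/R_E = (V_BB−0.7−V_E)/R_B + (V_CC−0.2−V_E)/R_C, giving V_E = 0.159 V.
I_C = (V_CC − 0.2 − V_E)/R_C = (10.8 − 0.159)/8.2 = 1.3 mA.
Check: I_B = (3.8 − 0.159)/150 = 0.0243 mA, and β·I_B = 2.43 mA > I_C, confirming saturation.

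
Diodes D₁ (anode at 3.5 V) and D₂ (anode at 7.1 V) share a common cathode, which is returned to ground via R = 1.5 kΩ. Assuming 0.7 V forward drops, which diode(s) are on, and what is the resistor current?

Only D₂ conducts; I_R ≈ 4.3 mA

Assume both conduct. Then node N would need to be at both 3.5−0.7 = 2.8 V and 7.1−0.7 = 6.4 V, which is impossible.
Assume only D₂ conducts: V_N = 7.1 − 0.7 = 6.4 V, so I_R = 6.4/1.5 = 4.27 mA.
Check D₁: its anode-to-cathode voltage is 3.5 − 6.4 = -2.9 V < 0.7 V, so it is off. The assumption is consistent.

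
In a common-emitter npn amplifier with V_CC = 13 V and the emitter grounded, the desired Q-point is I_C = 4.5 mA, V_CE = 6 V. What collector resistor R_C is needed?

R_C ≈ 1.6 kΩ

Collector loop: V_CC = I_C·R_C + V_CE.
R_C = (V_CC − V_CE)/I_C = (13 − 6)/4.5 = 1.56 kΩ.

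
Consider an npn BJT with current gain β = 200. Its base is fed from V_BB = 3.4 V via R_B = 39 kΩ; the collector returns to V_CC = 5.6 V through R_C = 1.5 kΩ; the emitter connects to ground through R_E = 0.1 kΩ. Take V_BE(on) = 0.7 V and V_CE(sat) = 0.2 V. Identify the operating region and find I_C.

saturation; I_C ≈ 3.4 mA

Assume active: I_B = (3.4 − 0.7)/(39 + 201×0.1) = 0.0457 mA, I_C = β·I_B = 9.14 mA.
Then V_CE = 5.6 − 9.14×1.5 − 9.18×0.1 = -9.02 V < 0.2 V — the active assumption fails.
Re-solve with V_CE = 0.2 V. KCL at the emitter: V_E/R_E = (V_BB−0.7−V_E)/R_B + (V_CC−0.2−V_E)/R_C, giving V_E = 0.343 V.
I_C = (V_CC − 0.2 − V_E)/R_C = (5.4 − 0.343)/1.5 = 3.37 mA.
Check: I_B = (2.7 − 0.343)/39 = 0.0604 mA, and β·I_B = 12.1 mA > I_C, confirming saturation.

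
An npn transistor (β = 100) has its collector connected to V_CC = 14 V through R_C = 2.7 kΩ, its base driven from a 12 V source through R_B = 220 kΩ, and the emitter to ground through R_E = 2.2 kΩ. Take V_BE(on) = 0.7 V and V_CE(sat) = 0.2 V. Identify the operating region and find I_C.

active; I_C ≈ 2.6 mA

Assume active. Base-emitter loop: I_B = (V_BB − V_BE)/(R_B + (β+1)R_E) = (12 − 0.7)/(220 + 101×2.2) = 0.0256 mA.
I_C = β·I_B = 100×0.0256 = 2.56 mA.
V_CE = V_CC − I_C·R_C − I_E·R_E = 14 − 2.56×2.7 − 2.58×2.2 = 1.42 V > V_CE(sat), so the active-region assumption holds.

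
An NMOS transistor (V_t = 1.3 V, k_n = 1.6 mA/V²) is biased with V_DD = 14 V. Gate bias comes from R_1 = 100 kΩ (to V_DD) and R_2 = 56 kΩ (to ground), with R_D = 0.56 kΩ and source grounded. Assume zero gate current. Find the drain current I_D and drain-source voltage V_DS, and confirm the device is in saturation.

I_D ≈ 11 mA, V_DS ≈ 7.8 V

V_G = V_DD·R_2/(R_1+R_2) = 14×56/156 = 5.03 V. With the source grounded, V_GS = V_G = 5.03 V.
Assume saturation: I_D = (k_n/2)(V_GS − V_t)² = (1.6/2)×(5.03 − 1.3)² = 0.8×3.73² = 11.1 mA.
V_DS = V_DD − I_D·R_D = 14 − 11.1×0.56 = 7.78 V.
Saturation requires V_DS ≥ V_GS − V_t = 3.73 V; 7.78 ≥ 3.73 ✓.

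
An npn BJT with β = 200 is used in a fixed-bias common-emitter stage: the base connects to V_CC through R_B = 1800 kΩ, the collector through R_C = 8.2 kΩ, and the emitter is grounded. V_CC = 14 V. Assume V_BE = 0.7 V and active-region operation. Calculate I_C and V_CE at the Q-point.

Base loop: V_CC = I_B·R_B + V_BE, so I_B = (14 − 0.7)/1800 kΩ = 0.00739 mA.
In the active region I_C = β·I_B = 200 × 0.00739 = 1.48 mA.
Collector loop: V_CE = V_CC − I_C·R_C = 14 − 1.48×8.2 = 1.88 V.
Since V_CE = 1.88 V > V_CE(sat) ≈ 0.2 V, the transistor is in the active region as assumed.

I_C ≈ 1.5 mA, V_CE ≈ 1.9 V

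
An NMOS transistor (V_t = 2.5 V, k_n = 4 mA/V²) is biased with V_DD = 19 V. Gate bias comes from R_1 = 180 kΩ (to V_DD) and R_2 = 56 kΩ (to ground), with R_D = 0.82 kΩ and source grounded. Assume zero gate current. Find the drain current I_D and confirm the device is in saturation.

V_G = V_DD·R_2/(R_1+R_2) = 19×56/236 = 4.51 V. With the source grounded, V_GS = V_G = 4.51 V.
Assume saturation: I_D = (k_n/2)(V_GS − V_t)² = (4/2)×(4.51 − 2.5)² = 2×2.01² = 8.07 mA.
V_DS = V_DD − I_D·R_D = 19 − 8.07×0.82 = 12.4 V.
Saturation requires V_DS ≥ V_GS − V_t = 2.01 V; 12.4 ≥ 2.01 ✓.

I_D ≈ 8.1 mA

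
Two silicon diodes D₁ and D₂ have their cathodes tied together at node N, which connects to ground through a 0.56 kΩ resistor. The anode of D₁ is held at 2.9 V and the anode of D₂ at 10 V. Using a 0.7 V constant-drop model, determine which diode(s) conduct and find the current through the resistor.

Only D₂ conducts; I_R ≈ 17 mA

Assume both conduct. Then node N would need to be at both 2.9−0.7 = 2.2 V and 10−0.7 = 9.3 V, which is impossible.
Assume only D₂ conducts: V_N = 10 − 0.7 = 9.3 V, so I_R = 9.3/0.56 = 16.6 mA.
Check D₁: its anode-to-cathode voltage is 2.9 − 9.3 = -6.4 V < 0.7 V, so it is off. The assumption is consistent.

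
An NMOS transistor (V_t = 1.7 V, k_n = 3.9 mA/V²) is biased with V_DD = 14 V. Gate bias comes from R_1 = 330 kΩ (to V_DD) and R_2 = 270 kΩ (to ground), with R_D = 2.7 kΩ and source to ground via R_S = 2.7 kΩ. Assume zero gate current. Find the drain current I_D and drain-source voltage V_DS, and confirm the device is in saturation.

V_G = V_DD·R_2/(R_1+R_2) = 14×270/600 = 6.3 V.
Assume saturation: I_D = (k_n/2)(V_GS − V_t)² with V_GS = V_G − I_D·R_S = 6.3 − 2.7·I_D.
Substituting gives 14.2·I_D² − 49.4·I_D + 41.3 = 0, with roots I_D = 1.39 or 2.09 mA.
The root I_D = 2.09 mA gives V_GS = 0.666 V ≤ V_t, so take I_D = 1.39 mA.
Then V_GS = 2.54 V and V_DS = V_DD − I_D(R_D+R_S) = 14 − 1.39×5.4 = 6.49 V.
Saturation requires V_DS ≥ V_GS − V_t = 0.845 V; 6.49 ≥ 0.845 ✓.

I_D ≈ 1.4 mA, V_DS ≈ 6.5 V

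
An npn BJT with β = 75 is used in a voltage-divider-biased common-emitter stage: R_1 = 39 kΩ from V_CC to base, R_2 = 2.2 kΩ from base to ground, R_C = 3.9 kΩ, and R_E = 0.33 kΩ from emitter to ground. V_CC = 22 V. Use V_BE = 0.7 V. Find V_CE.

V_CE ≈ 16 V

Thevenize the base divider: V_Th = V_CC·R_2/(R_1+R_2) = 22×2.2/41.2 = 1.17 V, R_Th = R_1‖R_2 = 2.08 kΩ.
Base-emitter loop: V_Th = I_B·R_Th + V_BE + (β+1)I_B·R_E, so I_B = (1.17 − 0.7) / (2.08 + 76×0.33) = 0.0175 mA.
I_C = β·I_B = 75×0.0175 = 1.31 mA, and I_E = (β+1)I_B = 1.33 mA.
V_CE = V_CC − I_C·R_C − I_E·R_E = 22 − 1.31×3.9 − 1.33×0.33 = 16.4 V.
V_CE = 16.4 V > 0.2 V confirms active-region operation.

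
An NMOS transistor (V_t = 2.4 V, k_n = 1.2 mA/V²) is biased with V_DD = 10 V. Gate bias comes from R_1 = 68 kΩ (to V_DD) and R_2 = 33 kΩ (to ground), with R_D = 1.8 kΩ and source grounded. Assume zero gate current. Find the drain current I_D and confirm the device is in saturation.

V_G = V_DD·R_2/(R_1+R_2) = 10×33/101 = 3.27 V. With the source grounded, V_GS = V_G = 3.27 V.
Assume saturation: I_D = (k_n/2)(V_GS − V_t)² = (1.2/2)×(3.27 − 2.4)² = 0.6×0.867² = 0.451 mA.
V_DS = V_DD − I_D·R_D = 10 − 0.451×1.8 = 9.19 V.
Saturation requires V_DS ≥ V_GS − V_t = 0.867 V; 9.19 ≥ 0.867 ✓.

I_D ≈ 0.45 mA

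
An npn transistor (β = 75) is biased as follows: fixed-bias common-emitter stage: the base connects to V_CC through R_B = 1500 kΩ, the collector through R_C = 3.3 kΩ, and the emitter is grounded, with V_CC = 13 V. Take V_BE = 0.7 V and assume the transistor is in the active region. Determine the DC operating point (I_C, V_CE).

Base loop: V_CC = I_B·R_B + V_BE, so I_B = (13 − 0.7)/1500 kΩ = 0.0082 mA.
In the active region I_C = β·I_B = 75 × 0.0082 = 0.615 mA.
Collector loop: V_CE = V_CC − I_C·R_C = 13 − 0.615×3.3 = 11 V.
Since V_CE = 11 V > V_CE(sat) ≈ 0.2 V, the transistor is in the active region as assumed.

I_C ≈ 0.62 mA, V_CE ≈ 11 V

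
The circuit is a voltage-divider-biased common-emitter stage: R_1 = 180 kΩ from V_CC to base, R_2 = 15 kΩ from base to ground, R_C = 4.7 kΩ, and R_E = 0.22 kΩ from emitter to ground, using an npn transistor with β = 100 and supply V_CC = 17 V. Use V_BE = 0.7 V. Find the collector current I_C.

Thevenize the base divider: V_Th = V_CC·R_2/(R_1+R_2) = 17×15/195 = 1.31 V, R_Th = R_1‖R_2 = 13.8 kΩ.
Base-emitter loop: V_Th = I_B·R_Th + V_BE + (β+1)I_B·R_E, so I_B = (1.31 − 0.7) / (13.8 + 101×0.22) = 0.0168 mA.
I_C = β·I_B = 100×0.0168 = 1.68 mA, and I_E = (β+1)I_B = 1.7 mA.
V_CE = V_CC − I_C·R_C − I_E·R_E = 17 − 1.68×4.7 − 1.7×0.22 = 8.71 V.
V_CE = 8.71 V > 0.2 V confirms active-region operation.

I_C ≈ 1.7 mA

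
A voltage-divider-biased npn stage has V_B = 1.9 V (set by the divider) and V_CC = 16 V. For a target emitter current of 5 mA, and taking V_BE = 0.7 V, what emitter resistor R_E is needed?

V_E = V_B − V_BE = 1.9 − 0.7 = 1.2 V.
R_E = V_E / I_E = 1.2 / 5 = 0.24 kΩ.

R_E ≈ 0.24 kΩ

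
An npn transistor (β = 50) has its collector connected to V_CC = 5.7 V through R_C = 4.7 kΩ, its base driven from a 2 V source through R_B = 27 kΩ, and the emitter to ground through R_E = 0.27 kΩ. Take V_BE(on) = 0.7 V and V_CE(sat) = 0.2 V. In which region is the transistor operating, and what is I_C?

saturation; I_C ≈ 1.1 mA

Assume active: I_B = (2 − 0.7)/(27 + 51×0.27) = 0.0319 mA, I_C = β·I_B = 1.59 mA.
Then V_CE = 5.7 − 1.59×4.7 − 1.63×0.27 = -2.23 V < 0.2 V — the active assumption fails.
Re-solve with V_CE = 0.2 V. KCL at the emitter: V_E/R_E = (V_BB−0.7−V_E)/R_B + (V_CC−0.2−V_E)/R_C, giving V_E = 0.308 V.
I_C = (V_CC − 0.2 − V_E)/R_C = (5.5 − 0.308)/4.7 = 1.1 mA.
Check: I_B = (1.3 − 0.308)/27 = 0.0367 mA, and β·I_B = 1.84 mA > I_C, confirming saturation.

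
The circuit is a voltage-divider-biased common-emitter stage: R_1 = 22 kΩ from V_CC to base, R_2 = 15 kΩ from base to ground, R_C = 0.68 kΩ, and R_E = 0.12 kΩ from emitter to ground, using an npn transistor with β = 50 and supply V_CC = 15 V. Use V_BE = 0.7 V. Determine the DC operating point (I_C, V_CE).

Thevenize the base divider: V_Th = V_CC·R_2/(R_1+R_2) = 15×15/37 = 6.08 V, R_Th = R_1‖R_2 = 8.92 kΩ.
Base-emitter loop: V_Th = I_B·R_Th + V_BE + (β+1)I_B·R_E, so I_B = (6.08 − 0.7) / (8.92 + 51×0.12) = 0.358 mA.
I_C = β·I_B = 50×0.358 = 17.9 mA, and I_E = (β+1)I_B = 18.2 mA.
V_CE = V_CC − I_C·R_C − I_E·R_E = 15 − 17.9×0.68 − 18.2×0.12 = 0.645 V.
V_CE = 0.645 V > 0.2 V confirms active-region operation.

I_C ≈ 18 mA, V_CE ≈ 0.64 V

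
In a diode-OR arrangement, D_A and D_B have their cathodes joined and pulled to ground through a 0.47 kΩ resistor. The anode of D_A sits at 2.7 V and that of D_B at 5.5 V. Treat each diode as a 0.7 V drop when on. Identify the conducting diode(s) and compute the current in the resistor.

Assume both conduct. Then node N would need to be at both 2.7−0.7 = 2 V and 5.5−0.7 = 4.8 V, which is impossible.
Assume only D_B conducts: V_N = 5.5 − 0.7 = 4.8 V, so I_R = 4.8/0.47 = 10.2 mA.
Check D_A: its anode-to-cathode voltage is 2.7 − 4.8 = -2.1 V < 0.7 V, so it is off. The assumption is consistent.

Only D_B conducts; I_R ≈ 10 mA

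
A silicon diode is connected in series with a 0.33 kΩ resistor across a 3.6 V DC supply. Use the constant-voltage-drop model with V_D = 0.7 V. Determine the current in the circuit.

KVL around the loop: 3.6 = V_D + I·R = 0.7 + I × 0.33 kΩ.
So I = (3.6 − 0.7) / 0.33 kΩ = 2.9 / 0.33 = 8.79 mA.

I ≈ 8.8 mA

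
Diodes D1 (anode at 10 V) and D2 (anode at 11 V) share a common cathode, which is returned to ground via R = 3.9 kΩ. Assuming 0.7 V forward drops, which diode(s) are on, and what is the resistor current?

Only D2 conducts; I_R ≈ 2.6 mA

Assume both conduct. Then node N would need to be at both 10−0.7 = 9.3 V and 11−0.7 = 10.3 V, which is impossible.
Assume only D2 conducts: V_N = 11 − 0.7 = 10.3 V, so I_R = 10.3/3.9 = 2.64 mA.
Check D1: its anode-to-cathode voltage is 10 − 10.3 = -0.3 V < 0.7 V, so it is off. The assumption is consistent.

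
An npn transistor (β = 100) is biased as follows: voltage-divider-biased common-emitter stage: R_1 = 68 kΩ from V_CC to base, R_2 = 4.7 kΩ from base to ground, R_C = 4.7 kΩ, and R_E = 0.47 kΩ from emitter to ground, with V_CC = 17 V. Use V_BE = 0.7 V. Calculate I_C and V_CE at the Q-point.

Thevenize the base divider: V_Th = V_CC·R_2/(R_1+R_2) = 17×4.7/72.7 = 1.1 V, R_Th = R_1‖R_2 = 4.4 kΩ.
Base-emitter loop: V_Th = I_B·R_Th + V_BE + (β+1)I_B·R_E, so I_B = (1.1 − 0.7) / (4.4 + 101×0.47) = 0.00769 mA.
I_C = β·I_B = 100×0.00769 = 0.769 mA, and I_E = (β+1)I_B = 0.777 mA.
V_CE = V_CC − I_C·R_C − I_E·R_E = 17 − 0.769×4.7 − 0.777×0.47 = 13 V.
V_CE = 13 V > 0.2 V confirms active-region operation.

I_C ≈ 0.77 mA, V_CE ≈ 13 V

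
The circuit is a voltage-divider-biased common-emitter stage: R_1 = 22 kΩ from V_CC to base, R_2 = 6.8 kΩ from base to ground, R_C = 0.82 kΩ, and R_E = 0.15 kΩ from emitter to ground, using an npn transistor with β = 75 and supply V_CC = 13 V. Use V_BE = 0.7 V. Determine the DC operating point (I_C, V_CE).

I_C ≈ 11 mA, V_CE ≈ 2.6 V

Thevenize the base divider: V_Th = V_CC·R_2/(R_1+R_2) = 13×6.8/28.8 = 3.07 V, R_Th = R_1‖R_2 = 5.19 kΩ.
Base-emitter loop: V_Th = I_B·R_Th + V_BE + (β+1)I_B·R_E, so I_B = (3.07 − 0.7) / (5.19 + 76×0.15) = 0.143 mA.
I_C = β·I_B = 75×0.143 = 10.7 mA, and I_E = (β+1)I_B = 10.9 mA.
V_CE = V_CC − I_C·R_C − I_E·R_E = 13 − 10.7×0.82 − 10.9×0.15 = 2.59 V.
V_CE = 2.59 V > 0.2 V confirms active-region operation.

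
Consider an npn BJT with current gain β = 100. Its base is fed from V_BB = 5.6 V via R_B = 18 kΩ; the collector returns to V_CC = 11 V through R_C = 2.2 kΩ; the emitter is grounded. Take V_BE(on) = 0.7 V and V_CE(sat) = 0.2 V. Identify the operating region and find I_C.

Assume active: I_B = (5.6 − 0.7)/18 = 0.272 mA, giving I_C = β·I_B = 27.2 mA.
But then V_CE = 11 − 27.2×2.2 = -48.9 V < V_CE(sat) = 0.2 V — impossible in the active region.
So the transistor is saturated. With V_CE = 0.2 V, I_C = (V_CC − 0.2)/R_C = 10.8/2.2 = 4.91 mA.
Check: β·I_B = 27.2 mA > I_C = 4.91 mA, confirming saturation.

saturation; I_C ≈ 4.9 mA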